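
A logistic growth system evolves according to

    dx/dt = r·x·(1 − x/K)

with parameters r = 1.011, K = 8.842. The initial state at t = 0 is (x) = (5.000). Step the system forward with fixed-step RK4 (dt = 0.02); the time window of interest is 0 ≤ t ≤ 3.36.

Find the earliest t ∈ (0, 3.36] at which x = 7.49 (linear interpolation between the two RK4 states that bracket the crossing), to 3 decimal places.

t = 1.433

t=0.000: state=(5.000)
step 1 (dt=0.02): k1=(2.196), k2=(2.194), k3=(2.194), k4=(2.190); state += dt/6·(k1+2k2+2k3+k4)
t=0.020: state=(5.044)
t=0.040: state=(5.088)
t=0.060: state=(5.131)
continuing one RK4 step at a time; state shown every 10 steps (Δt=0.2):
t=0.200: state=(5.432)
t=0.400: state=(5.845)
t=0.600: state=(6.231)
t=0.800: state=(6.587)
t=1.000: state=(6.910)
t=1.200: state=(7.198)
t=1.400: state=(7.452)
t=1.420: state=(7.475)
next step: t=1.440: state=(7.498) — x has crossed 7.49
linear interpolation between t=1.420 (7.47514) and t=1.440 (7.49834) → t≈1.433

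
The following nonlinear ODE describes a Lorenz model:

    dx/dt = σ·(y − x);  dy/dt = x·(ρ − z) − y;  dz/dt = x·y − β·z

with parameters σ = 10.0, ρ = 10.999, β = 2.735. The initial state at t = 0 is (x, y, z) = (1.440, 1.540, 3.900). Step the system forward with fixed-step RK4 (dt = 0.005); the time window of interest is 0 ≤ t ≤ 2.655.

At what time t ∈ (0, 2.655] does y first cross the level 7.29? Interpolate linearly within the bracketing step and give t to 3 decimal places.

t=0.000: state=(1.440, 1.540, 3.900)
step 1 (dt=0.005): k1=(1.000, 8.683, -8.449), k2=(1.192, 8.709, -8.356), k3=(1.188, 8.712, -8.356), k4=(1.376, 8.742, -8.263); state += dt/6·(k1+2k2+2k3+k4)
t=0.005: state=(1.446, 1.584, 3.858)
t=0.010: state=(1.454, 1.627, 3.817)
t=0.015: state=(1.463, 1.672, 3.777)
continuing one RK4 step at a time; state shown every 20 steps (Δt=0.1):
t=0.100: state=(1.852, 2.533, 3.256)
t=0.200: state=(2.791, 4.001, 3.140)
t=0.300: state=(4.306, 6.129, 3.976)
t=0.345: state=(5.181, 7.235, 4.863)
next step: t=0.350: state=(5.285, 7.357, 4.987) — y has crossed 7.29
linear interpolation between t=0.345 (7.23451) and t=0.350 (7.35696) → t≈0.347

t = 0.347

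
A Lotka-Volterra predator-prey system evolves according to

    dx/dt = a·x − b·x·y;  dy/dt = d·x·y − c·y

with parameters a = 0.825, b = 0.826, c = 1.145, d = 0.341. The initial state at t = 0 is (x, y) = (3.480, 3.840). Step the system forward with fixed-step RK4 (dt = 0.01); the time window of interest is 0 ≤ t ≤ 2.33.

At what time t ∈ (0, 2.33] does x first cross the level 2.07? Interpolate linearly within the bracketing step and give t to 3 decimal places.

t=0.000: state=(3.480, 3.840)
step 1 (dt=0.01): k1=(-8.167, 0.160), k2=(-8.073, 0.107), k3=(-8.074, 0.107), k4=(-7.981, 0.054); state += dt/6·(k1+2k2+2k3+k4)
t=0.010: state=(3.399, 3.841)
t=0.020: state=(3.320, 3.841)
t=0.030: state=(3.243, 3.840)
continuing one RK4 step at a time; state shown every 10 steps (Δt=0.1):
t=0.100: state=(2.754, 3.807)
t=0.200: state=(2.193, 3.692)
t=0.220: state=(2.098, 3.662)
next step: t=0.230: state=(2.053, 3.646) — x has crossed 2.07
linear interpolation between t=0.220 (2.09838) and t=0.230 (2.05286) → t≈0.226

t = 0.226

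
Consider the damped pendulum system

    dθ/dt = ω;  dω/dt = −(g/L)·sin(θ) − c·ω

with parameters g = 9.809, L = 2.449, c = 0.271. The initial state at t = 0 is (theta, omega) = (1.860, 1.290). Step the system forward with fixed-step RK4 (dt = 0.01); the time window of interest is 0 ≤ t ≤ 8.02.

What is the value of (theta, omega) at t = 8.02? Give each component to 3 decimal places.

t=0.000: state=(1.860, 1.290)
step 1 (dt=0.01): k1=(1.290, -4.189), k2=(1.269, -4.175), k3=(1.269, -4.176), k4=(1.248, -4.162); state += dt/6·(k1+2k2+2k3+k4)
t=0.010: state=(1.873, 1.248)
t=0.020: state=(1.885, 1.207)
t=0.030: state=(1.897, 1.166)
continuing one RK4 step at a time; state shown every 50 steps (Δt=0.5):
t=0.500: state=(2.028, -0.556)
t=1.000: state=(1.314, -2.293)
t=1.500: state=(-0.106, -2.998)
t=2.000: state=(-1.263, -1.389)
t=2.500: state=(-1.442, 0.640)
t=3.000: state=(-0.693, 2.208)
t=3.500: state=(0.476, 2.086)
t=4.000: state=(1.125, 0.405)
t=4.500: state=(0.884, -1.287)
t=5.000: state=(0.010, -1.936)
t=5.500: state=(-0.761, -0.934)
t=6.000: state=(-0.837, 0.609)
t=6.500: state=(-0.253, 1.541)
t=7.000: state=(0.465, 1.103)
t=7.500: state=(0.710, -0.158)
t=8.000: state=(0.354, -1.143)
t=8.020: state=(0.331, -1.163)

(theta, omega) = (0.331, -1.163)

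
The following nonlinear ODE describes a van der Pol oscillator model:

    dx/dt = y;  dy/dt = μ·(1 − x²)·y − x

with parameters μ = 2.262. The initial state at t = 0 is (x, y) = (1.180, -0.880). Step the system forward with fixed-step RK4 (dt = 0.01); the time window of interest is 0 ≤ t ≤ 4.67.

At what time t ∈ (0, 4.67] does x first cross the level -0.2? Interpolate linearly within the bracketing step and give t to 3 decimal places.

t=0.000: state=(1.180, -0.880)
step 1 (dt=0.01): k1=(-0.880, -0.399), k2=(-0.882, -0.413), k3=(-0.882, -0.413), k4=(-0.884, -0.428); state += dt/6·(k1+2k2+2k3+k4)
t=0.010: state=(1.171, -0.884)
t=0.020: state=(1.162, -0.889)
t=0.030: state=(1.153, -0.893)
continuing one RK4 step at a time; state shown every 20 steps (Δt=0.2):
t=0.200: state=(0.992, -1.020)
t=0.400: state=(0.762, -1.314)
t=0.600: state=(0.448, -1.881)
t=0.800: state=(-0.023, -2.925)
t=0.850: state=(-0.177, -3.266)
next step: t=0.860: state=(-0.210, -3.335) — x has crossed -0.2
linear interpolation between t=0.850 (-0.17744) and t=0.860 (-0.21044) → t≈0.857

t = 0.857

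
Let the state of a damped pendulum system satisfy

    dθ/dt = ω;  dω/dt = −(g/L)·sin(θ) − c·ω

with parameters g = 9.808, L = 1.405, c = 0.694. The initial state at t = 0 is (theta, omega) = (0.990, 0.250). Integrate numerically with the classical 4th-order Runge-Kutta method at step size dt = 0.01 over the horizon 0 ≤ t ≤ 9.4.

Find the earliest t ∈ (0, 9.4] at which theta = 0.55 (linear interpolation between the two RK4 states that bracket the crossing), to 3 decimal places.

t = 0.464

t=0.000: state=(0.990, 0.250)
step 1 (dt=0.01): k1=(0.250, -6.010), k2=(0.220, -5.994), k3=(0.220, -5.993), k4=(0.190, -5.976); state += dt/6·(k1+2k2+2k3+k4)
t=0.010: state=(0.992, 0.190)
t=0.020: state=(0.994, 0.130)
t=0.030: state=(0.995, 0.071)
t=0.460: state=(0.558, -1.854)
next step: t=0.470: state=(0.539, -1.878) — theta has crossed 0.55
linear interpolation between t=0.460 (0.55790) and t=0.470 (0.53924) → t≈0.464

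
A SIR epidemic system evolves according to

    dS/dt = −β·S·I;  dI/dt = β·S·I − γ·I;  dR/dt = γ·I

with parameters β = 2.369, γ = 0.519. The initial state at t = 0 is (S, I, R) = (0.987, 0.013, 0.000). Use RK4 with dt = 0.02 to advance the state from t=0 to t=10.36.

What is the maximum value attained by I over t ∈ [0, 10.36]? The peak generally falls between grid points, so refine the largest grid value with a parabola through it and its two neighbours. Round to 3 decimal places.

max I = 0.451

t=0.000: state=(0.987, 0.013, 0.000)
step 1 (dt=0.02): k1=(-0.030, 0.024, 0.007), k2=(-0.031, 0.024, 0.007), k3=(-0.031, 0.024, 0.007), k4=(-0.032, 0.025, 0.007); state += dt/6·(k1+2k2+2k3+k4)
t=0.020: state=(0.986, 0.013, 0.000)
t=0.040: state=(0.986, 0.014, 0.000)
t=0.060: state=(0.985, 0.014, 0.000)
continuing one RK4 step at a time; state shown every 25 steps (Δt=0.5):
t=0.500: state=(0.963, 0.032, 0.005)
t=1.000: state=(0.907, 0.075, 0.019)
t=1.500: state=(0.793, 0.159, 0.048)
t=2.000: state=(0.612, 0.283, 0.105)
t=2.500: state=(0.407, 0.399, 0.194)
t=3.000: state=(0.244, 0.450, 0.306)
t=3.500: state=(0.144, 0.434, 0.422)
t=4.000: state=(0.089, 0.383, 0.528)
t=4.500: state=(0.058, 0.322, 0.620)
t=5.000: state=(0.041, 0.263, 0.696)
t=5.500: state=(0.031, 0.212, 0.757)
t=6.000: state=(0.025, 0.169, 0.806)
t=6.500: state=(0.021, 0.134, 0.845)
t=7.000: state=(0.018, 0.106, 0.876)
t=7.500: state=(0.016, 0.083, 0.901)
t=8.000: state=(0.015, 0.065, 0.920)
t=8.500: state=(0.014, 0.051, 0.935)
t=9.000: state=(0.013, 0.040, 0.947)
t=9.500: state=(0.013, 0.031, 0.956)
t=10.000: state=(0.012, 0.025, 0.963)
t=10.360: state=(0.012, 0.021, 0.967)
largest grid value and its neighbours: I(3.080)=0.45110, I(3.100)=0.45115, I(3.120)=0.45111
parabola through these three points peaks at t≈3.102 with I≈0.45115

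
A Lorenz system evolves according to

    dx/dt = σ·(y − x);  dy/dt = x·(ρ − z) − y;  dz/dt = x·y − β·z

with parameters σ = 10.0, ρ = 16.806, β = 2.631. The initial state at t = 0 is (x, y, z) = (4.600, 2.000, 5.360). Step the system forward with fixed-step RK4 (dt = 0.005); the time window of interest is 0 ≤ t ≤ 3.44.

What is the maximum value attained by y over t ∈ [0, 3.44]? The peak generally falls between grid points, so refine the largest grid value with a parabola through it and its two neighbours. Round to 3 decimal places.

max y = 13.379

t=0.000: state=(4.600, 2.000, 5.360)
step 1 (dt=0.005): k1=(-26.000, 50.652, -4.902), k2=(-24.084, 49.837, -4.426), k3=(-24.152, 49.888, -4.428), k4=(-22.298, 49.119, -3.968); state += dt/6·(k1+2k2+2k3+k4)
t=0.005: state=(4.479, 2.249, 5.338)
t=0.010: state=(4.377, 2.492, 5.320)
t=0.015: state=(4.290, 2.727, 5.307)
continuing one RK4 step at a time; state shown every 40 steps (Δt=0.2):
t=0.200: state=(7.491, 11.185, 9.169)
t=0.400: state=(10.325, 6.922, 23.735)
t=0.600: state=(2.634, 0.542, 16.445)
t=0.800: state=(1.276, 1.464, 9.930)
t=1.000: state=(2.778, 4.228, 6.713)
t=1.200: state=(7.938, 11.480, 10.856)
t=1.400: state=(9.536, 6.037, 23.060)
t=1.600: state=(2.778, 1.084, 15.866)
t=1.800: state=(1.939, 2.387, 9.874)
t=2.000: state=(4.329, 6.439, 7.914)
t=2.200: state=(9.829, 11.903, 16.465)
t=2.400: state=(6.751, 3.136, 20.791)
t=2.600: state=(2.556, 2.010, 13.533)
t=2.800: state=(3.299, 4.483, 9.329)
t=3.000: state=(7.401, 10.098, 11.858)
t=3.200: state=(9.193, 7.101, 21.237)
t=3.400: state=(4.006, 2.388, 16.411)
t=3.440: state=(3.478, 2.446, 15.111)
largest grid value and its neighbours: y(0.275)=13.37469, y(0.280)=13.37699, y(0.285)=13.35482
parabola through these three points peaks at t≈0.278 with y≈13.37900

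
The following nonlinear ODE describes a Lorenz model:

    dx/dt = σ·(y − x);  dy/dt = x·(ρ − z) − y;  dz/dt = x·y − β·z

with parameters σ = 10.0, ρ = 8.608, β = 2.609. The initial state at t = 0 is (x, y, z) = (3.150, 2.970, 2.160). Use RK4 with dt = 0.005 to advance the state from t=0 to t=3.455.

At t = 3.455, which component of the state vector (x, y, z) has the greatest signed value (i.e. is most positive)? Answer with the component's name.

largest component: z

t=0.000: state=(3.150, 2.970, 2.160)
step 1 (dt=0.005): k1=(-1.800, 17.341, 3.720), k2=(-1.321, 17.240, 3.819), k3=(-1.336, 17.247, 3.821), k4=(-0.871, 17.152, 3.921); state += dt/6·(k1+2k2+2k3+k4)
t=0.005: state=(3.143, 3.056, 2.179)
t=0.010: state=(3.141, 3.142, 2.199)
t=0.015: state=(3.143, 3.226, 2.220)
continuing one RK4 step at a time; state shown every 40 steps (Δt=0.2):
t=0.200: state=(4.877, 6.262, 4.223)
t=0.400: state=(6.874, 6.956, 9.395)
t=0.600: state=(4.979, 3.548, 10.507)
t=0.800: state=(2.940, 2.433, 7.841)
t=1.000: state=(2.726, 2.943, 5.761)
t=1.200: state=(3.624, 4.273, 5.202)
t=1.400: state=(5.055, 5.710, 6.621)
t=1.600: state=(5.608, 5.411, 8.851)
t=1.800: state=(4.587, 3.961, 8.941)
t=2.000: state=(3.693, 3.479, 7.573)
t=2.200: state=(3.715, 3.920, 6.570)
t=2.400: state=(4.354, 4.735, 6.646)
t=2.600: state=(4.969, 5.134, 7.646)
t=2.800: state=(4.886, 4.662, 8.373)
t=3.000: state=(4.338, 4.085, 8.062)
t=3.200: state=(4.050, 4.026, 7.372)
t=3.400: state=(4.211, 4.373, 7.060)
t=3.455: state=(4.307, 4.490, 7.084)
compare at T: x=4.307, y=4.490, z=7.084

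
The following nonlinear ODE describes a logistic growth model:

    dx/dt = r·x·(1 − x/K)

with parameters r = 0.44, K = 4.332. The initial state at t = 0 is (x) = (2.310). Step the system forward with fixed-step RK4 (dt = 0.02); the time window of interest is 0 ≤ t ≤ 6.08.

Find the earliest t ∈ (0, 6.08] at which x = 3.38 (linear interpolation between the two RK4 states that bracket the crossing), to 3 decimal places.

t=0.000: state=(2.310)
step 1 (dt=0.02): k1=(0.474), k2=(0.474), k3=(0.474), k4=(0.474); state += dt/6·(k1+2k2+2k3+k4)
t=0.020: state=(2.319)
t=0.040: state=(2.329)
t=0.060: state=(2.338)
continuing one RK4 step at a time; state shown every 10 steps (Δt=0.2):
t=0.200: state=(2.405)
t=0.400: state=(2.498)
t=0.600: state=(2.591)
t=0.800: state=(2.681)
t=1.000: state=(2.770)
t=1.200: state=(2.857)
t=1.400: state=(2.941)
t=1.600: state=(3.023)
t=1.800: state=(3.102)
t=2.000: state=(3.178)
t=2.200: state=(3.251)
t=2.400: state=(3.321)
t=2.560: state=(3.374)
next step: t=2.580: state=(3.381) — x has crossed 3.38
linear interpolation between t=2.560 (3.37441) and t=2.580 (3.38096) → t≈2.577

t = 2.577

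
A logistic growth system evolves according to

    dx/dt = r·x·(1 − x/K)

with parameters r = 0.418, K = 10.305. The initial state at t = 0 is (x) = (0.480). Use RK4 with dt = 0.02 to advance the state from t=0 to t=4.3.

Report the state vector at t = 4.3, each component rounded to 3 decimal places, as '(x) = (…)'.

(x) = (2.346)

t=0.000: state=(0.480)
step 1 (dt=0.02): k1=(0.191), k2=(0.192), k3=(0.192), k4=(0.193); state += dt/6·(k1+2k2+2k3+k4)
t=0.020: state=(0.484)
t=0.040: state=(0.488)
t=0.060: state=(0.492)
continuing one RK4 step at a time; state shown every 10 steps (Δt=0.2):
t=0.200: state=(0.520)
t=0.400: state=(0.563)
t=0.600: state=(0.609)
t=0.800: state=(0.658)
t=1.000: state=(0.712)
t=1.200: state=(0.769)
t=1.400: state=(0.831)
t=1.600: state=(0.897)
t=1.800: state=(0.968)
t=2.000: state=(1.044)
t=2.200: state=(1.125)
t=2.400: state=(1.212)
t=2.600: state=(1.304)
t=2.800: state=(1.402)
t=3.000: state=(1.506)
t=3.200: state=(1.617)
t=3.400: state=(1.734)
t=3.600: state=(1.858)
t=3.800: state=(1.989)
t=4.000: state=(2.127)
t=4.200: state=(2.271)
t=4.300: state=(2.346)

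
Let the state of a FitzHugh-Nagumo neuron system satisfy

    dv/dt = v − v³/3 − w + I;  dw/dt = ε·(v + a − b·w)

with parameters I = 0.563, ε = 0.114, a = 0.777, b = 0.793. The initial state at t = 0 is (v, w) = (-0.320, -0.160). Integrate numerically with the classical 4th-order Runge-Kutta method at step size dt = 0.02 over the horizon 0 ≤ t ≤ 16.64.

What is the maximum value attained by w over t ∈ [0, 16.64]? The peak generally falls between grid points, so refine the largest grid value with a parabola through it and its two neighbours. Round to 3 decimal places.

max w = 1.514

t=0.000: state=(-0.320, -0.160)
step 1 (dt=0.02): k1=(0.414, 0.067), k2=(0.417, 0.067), k3=(0.417, 0.067), k4=(0.420, 0.067); state += dt/6·(k1+2k2+2k3+k4)
t=0.020: state=(-0.312, -0.159)
t=0.040: state=(-0.303, -0.157)
t=0.060: state=(-0.295, -0.156)
continuing one RK4 step at a time; state shown every 50 steps (Δt=1):
t=1.000: state=(0.317, -0.066)
t=2.000: state=(1.418, 0.120)
t=3.000: state=(1.803, 0.378)
t=4.000: state=(1.749, 0.625)
t=5.000: state=(1.643, 0.840)
t=6.000: state=(1.526, 1.025)
t=7.000: state=(1.400, 1.181)
t=8.000: state=(1.259, 1.308)
t=9.000: state=(1.092, 1.408)
t=10.000: state=(0.871, 1.479)
t=11.000: state=(0.520, 1.513)
t=12.000: state=(-0.238, 1.488)
t=13.000: state=(-1.606, 1.341)
t=14.000: state=(-1.957, 1.107)
t=15.000: state=(-1.904, 0.885)
t=16.000: state=(-1.827, 0.690)
t=16.640: state=(-1.777, 0.578)
largest grid value and its neighbours: w(11.160)=1.51397, w(11.180)=1.51399, w(11.200)=1.51398
parabola through these three points peaks at t≈11.187 with w≈1.51399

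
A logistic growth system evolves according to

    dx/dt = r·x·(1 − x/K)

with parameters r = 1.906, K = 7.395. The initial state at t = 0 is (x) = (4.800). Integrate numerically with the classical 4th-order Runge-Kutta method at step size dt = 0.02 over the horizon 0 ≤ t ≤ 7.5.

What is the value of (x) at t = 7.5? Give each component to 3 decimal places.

t=0.000: state=(4.800)
step 1 (dt=0.02): k1=(3.210), k2=(3.192), k3=(3.192), k4=(3.173); state += dt/6·(k1+2k2+2k3+k4)
t=0.020: state=(4.864)
t=0.040: state=(4.927)
t=0.060: state=(4.989)
continuing one RK4 step at a time; state shown every 25 steps (Δt=0.5):
t=0.500: state=(6.119)
t=1.000: state=(6.845)
t=1.500: state=(7.173)
t=2.000: state=(7.308)
t=2.500: state=(7.361)
t=3.000: state=(7.382)
t=3.500: state=(7.390)
t=4.000: state=(7.393)
t=4.500: state=(7.394)
t=5.000: state=(7.395)
t=5.500: state=(7.395)
t=6.000: state=(7.395)
t=6.500: state=(7.395)
t=7.000: state=(7.395)
t=7.500: state=(7.395)

(x) = (7.395)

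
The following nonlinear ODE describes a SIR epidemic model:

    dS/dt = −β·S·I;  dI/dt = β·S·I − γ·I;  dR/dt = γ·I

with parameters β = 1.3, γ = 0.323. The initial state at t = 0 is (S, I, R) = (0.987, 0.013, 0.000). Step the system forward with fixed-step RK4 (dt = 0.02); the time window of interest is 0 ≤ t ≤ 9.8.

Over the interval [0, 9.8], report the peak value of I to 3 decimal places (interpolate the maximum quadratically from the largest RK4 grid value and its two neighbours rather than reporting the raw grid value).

t=0.000: state=(0.987, 0.013, 0.000)
step 1 (dt=0.02): k1=(-0.017, 0.012, 0.004), k2=(-0.017, 0.013, 0.004), k3=(-0.017, 0.013, 0.004), k4=(-0.017, 0.013, 0.004); state += dt/6·(k1+2k2+2k3+k4)
t=0.020: state=(0.987, 0.013, 0.000)
t=0.040: state=(0.986, 0.014, 0.000)
t=0.060: state=(0.986, 0.014, 0.000)
continuing one RK4 step at a time; state shown every 25 steps (Δt=0.5):
t=0.500: state=(0.976, 0.021, 0.003)
t=1.000: state=(0.960, 0.033, 0.007)
t=1.500: state=(0.933, 0.053, 0.014)
t=2.000: state=(0.894, 0.081, 0.025)
t=2.500: state=(0.838, 0.122, 0.041)
t=3.000: state=(0.762, 0.174, 0.064)
t=3.500: state=(0.667, 0.236, 0.097)
t=4.000: state=(0.560, 0.299, 0.141)
t=4.500: state=(0.453, 0.354, 0.194)
t=5.000: state=(0.355, 0.391, 0.254)
t=5.500: state=(0.274, 0.408, 0.319)
t=6.000: state=(0.210, 0.405, 0.385)
t=6.500: state=(0.162, 0.389, 0.449)
t=7.000: state=(0.127, 0.363, 0.510)
t=7.500: state=(0.101, 0.333, 0.566)
t=8.000: state=(0.082, 0.301, 0.617)
t=8.500: state=(0.068, 0.268, 0.663)
t=9.000: state=(0.058, 0.238, 0.704)
t=9.500: state=(0.050, 0.210, 0.740)
t=9.800: state=(0.046, 0.194, 0.760)
largest grid value and its neighbours: I(5.660)=0.40880, I(5.680)=0.40881, I(5.700)=0.40880
parabola through these three points peaks at t≈5.682 with I≈0.40882

max I = 0.409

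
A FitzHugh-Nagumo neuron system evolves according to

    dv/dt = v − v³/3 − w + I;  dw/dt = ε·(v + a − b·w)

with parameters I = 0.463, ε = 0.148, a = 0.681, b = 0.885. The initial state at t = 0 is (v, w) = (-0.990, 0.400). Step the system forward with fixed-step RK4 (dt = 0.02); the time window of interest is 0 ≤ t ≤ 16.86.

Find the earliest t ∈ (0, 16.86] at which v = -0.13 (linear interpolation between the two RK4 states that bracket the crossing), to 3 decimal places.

t = 12.904

t=0.000: state=(-0.990, 0.400)
step 1 (dt=0.02): k1=(-0.604, -0.098), k2=(-0.603, -0.099), k3=(-0.603, -0.099), k4=(-0.602, -0.100); state += dt/6·(k1+2k2+2k3+k4)
t=0.020: state=(-1.002, 0.398)
t=0.040: state=(-1.014, 0.396)
t=0.060: state=(-1.026, 0.394)
continuing one RK4 step at a time; state shown every 50 steps (Δt=1):
t=1.000: state=(-1.445, 0.271)
t=2.000: state=(-1.537, 0.123)
t=3.000: state=(-1.484, -0.008)
t=4.000: state=(-1.399, -0.113)
t=5.000: state=(-1.308, -0.192)
t=6.000: state=(-1.214, -0.249)
t=7.000: state=(-1.119, -0.285)
t=8.000: state=(-1.021, -0.304)
t=9.000: state=(-0.916, -0.307)
t=10.000: state=(-0.798, -0.293)
t=11.000: state=(-0.653, -0.264)
t=12.000: state=(-0.447, -0.214)
t=12.900: state=(-0.132, -0.143)
next step: t=12.920: state=(-0.122, -0.141) — v has crossed -0.13
linear interpolation between t=12.900 (-0.13193) and t=12.920 (-0.12236) → t≈12.904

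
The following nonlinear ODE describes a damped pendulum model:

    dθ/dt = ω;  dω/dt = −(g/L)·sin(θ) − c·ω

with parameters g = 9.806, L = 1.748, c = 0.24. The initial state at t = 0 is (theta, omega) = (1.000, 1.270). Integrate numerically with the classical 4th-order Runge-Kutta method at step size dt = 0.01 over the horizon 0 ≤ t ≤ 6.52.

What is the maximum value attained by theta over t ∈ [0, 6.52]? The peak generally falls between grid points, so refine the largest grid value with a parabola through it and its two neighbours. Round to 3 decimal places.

max theta = 1.157

t=0.000: state=(1.000, 1.270)
step 1 (dt=0.01): k1=(1.270, -5.025), k2=(1.245, -5.038), k3=(1.245, -5.038), k4=(1.220, -5.051); state += dt/6·(k1+2k2+2k3+k4)
t=0.010: state=(1.012, 1.220)
t=0.020: state=(1.024, 1.169)
t=0.030: state=(1.036, 1.118)
continuing one RK4 step at a time; state shown every 25 steps (Δt=0.25):
t=0.250: state=(1.157, -0.020)
t=0.500: state=(0.997, -1.231)
t=0.750: state=(0.567, -2.127)
t=1.000: state=(-0.012, -2.374)
t=1.250: state=(-0.553, -1.842)
t=1.500: state=(-0.892, -0.816)
t=1.750: state=(-0.951, 0.335)
t=2.000: state=(-0.736, 1.349)
t=2.250: state=(-0.311, 1.957)
t=2.500: state=(0.189, 1.921)
t=2.750: state=(0.598, 1.272)
t=3.000: state=(0.798, 0.303)
t=3.250: state=(0.748, -0.685)
t=3.500: state=(0.475, -1.440)
t=3.750: state=(0.068, -1.723)
t=4.000: state=(-0.338, -1.430)
t=4.250: state=(-0.611, -0.706)
t=4.500: state=(-0.678, 0.173)
t=4.750: state=(-0.533, 0.954)
t=5.000: state=(-0.228, 1.412)
t=5.250: state=(0.133, 1.392)
t=5.500: state=(0.429, 0.920)
t=5.750: state=(0.571, 0.194)
t=6.000: state=(0.526, -0.544)
t=6.250: state=(0.316, -1.080)
t=6.500: state=(0.017, -1.245)
t=6.520: state=(-0.008, -1.239)
largest grid value and its neighbours: theta(0.240)=1.15673, theta(0.250)=1.15679, theta(0.260)=1.15634
parabola through these three points peaks at t≈0.246 with theta≈1.15683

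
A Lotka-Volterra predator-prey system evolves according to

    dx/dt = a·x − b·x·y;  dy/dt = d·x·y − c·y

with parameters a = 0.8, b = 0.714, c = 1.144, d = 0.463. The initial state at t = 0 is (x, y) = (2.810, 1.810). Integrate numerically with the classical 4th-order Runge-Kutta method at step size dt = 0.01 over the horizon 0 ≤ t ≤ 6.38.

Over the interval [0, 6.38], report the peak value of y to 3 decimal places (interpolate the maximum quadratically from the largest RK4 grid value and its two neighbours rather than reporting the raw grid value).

t=0.000: state=(2.810, 1.810)
step 1 (dt=0.01): k1=(-1.383, 0.284), k2=(-1.383, 0.279), k3=(-1.383, 0.279), k4=(-1.382, 0.273); state += dt/6·(k1+2k2+2k3+k4)
t=0.010: state=(2.796, 1.813)
t=0.020: state=(2.782, 1.815)
t=0.030: state=(2.769, 1.818)
continuing one RK4 step at a time; state shown every 25 steps (Δt=0.25):
t=0.250: state=(2.474, 1.846)
t=0.500: state=(2.178, 1.814)
t=0.750: state=(1.938, 1.728)
t=1.000: state=(1.757, 1.607)
t=1.250: state=(1.630, 1.468)
t=1.500: state=(1.552, 1.325)
t=1.750: state=(1.515, 1.189)
t=2.000: state=(1.513, 1.064)
t=2.250: state=(1.544, 0.954)
t=2.500: state=(1.605, 0.859)
t=2.750: state=(1.694, 0.781)
t=3.000: state=(1.810, 0.719)
t=3.250: state=(1.953, 0.671)
t=3.500: state=(2.123, 0.638)
t=3.750: state=(2.318, 0.620)
t=4.000: state=(2.536, 0.616)
t=4.250: state=(2.772, 0.630)
t=4.500: state=(3.019, 0.661)
t=4.750: state=(3.262, 0.715)
t=5.000: state=(3.484, 0.794)
t=5.250: state=(3.659, 0.902)
t=5.500: state=(3.759, 1.042)
t=5.750: state=(3.757, 1.211)
t=6.000: state=(3.637, 1.397)
t=6.250: state=(3.405, 1.579)
t=6.380: state=(3.250, 1.662)
largest grid value and its neighbours: y(0.240)=1.84568, y(0.250)=1.84576, y(0.260)=1.84573
parabola through these three points peaks at t≈0.253 with y≈1.84576

max y = 1.846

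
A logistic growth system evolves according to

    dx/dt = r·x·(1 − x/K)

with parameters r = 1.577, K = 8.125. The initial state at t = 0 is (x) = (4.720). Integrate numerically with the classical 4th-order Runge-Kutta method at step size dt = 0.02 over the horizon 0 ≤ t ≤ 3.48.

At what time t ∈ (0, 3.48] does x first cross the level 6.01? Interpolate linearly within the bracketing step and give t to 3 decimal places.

t=0.000: state=(4.720)
step 1 (dt=0.02): k1=(3.119), k2=(3.111), k3=(3.111), k4=(3.103); state += dt/6·(k1+2k2+2k3+k4)
t=0.020: state=(4.782)
t=0.040: state=(4.844)
t=0.060: state=(4.906)
continuing one RK4 step at a time; state shown every 10 steps (Δt=0.2):
t=0.200: state=(5.323)
t=0.400: state=(5.871)
t=0.440: state=(5.972)
next step: t=0.460: state=(6.022) — x has crossed 6.01
linear interpolation between t=0.440 (5.97235) and t=0.460 (6.02189) → t≈0.455

t = 0.455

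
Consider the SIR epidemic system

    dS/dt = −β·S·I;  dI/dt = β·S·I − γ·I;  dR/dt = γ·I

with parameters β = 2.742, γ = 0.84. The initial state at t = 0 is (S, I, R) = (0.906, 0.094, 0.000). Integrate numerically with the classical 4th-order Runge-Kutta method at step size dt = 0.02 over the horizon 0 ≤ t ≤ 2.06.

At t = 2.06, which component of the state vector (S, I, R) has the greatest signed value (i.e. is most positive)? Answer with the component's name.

largest component: R

t=0.000: state=(0.906, 0.094, 0.000)
step 1 (dt=0.02): k1=(-0.234, 0.155, 0.079), k2=(-0.237, 0.156, 0.080), k3=(-0.237, 0.157, 0.080), k4=(-0.240, 0.158, 0.082); state += dt/6·(k1+2k2+2k3+k4)
t=0.020: state=(0.901, 0.097, 0.002)
t=0.040: state=(0.896, 0.100, 0.003)
t=0.060: state=(0.891, 0.104, 0.005)
continuing one RK4 step at a time; state shown every 5 steps (Δt=0.1):
t=0.100: state=(0.881, 0.110, 0.009)
t=0.200: state=(0.853, 0.129, 0.019)
t=0.300: state=(0.821, 0.149, 0.030)
t=0.400: state=(0.786, 0.171, 0.044)
t=0.500: state=(0.747, 0.194, 0.059)
t=0.600: state=(0.706, 0.217, 0.076)
t=0.700: state=(0.663, 0.241, 0.095)
t=0.800: state=(0.619, 0.264, 0.117)
t=0.900: state=(0.574, 0.286, 0.140)
t=1.000: state=(0.529, 0.306, 0.165)
t=1.100: state=(0.485, 0.323, 0.191)
t=1.200: state=(0.443, 0.338, 0.219)
t=1.300: state=(0.403, 0.349, 0.248)
t=1.400: state=(0.366, 0.356, 0.277)
t=1.500: state=(0.332, 0.360, 0.308)
t=1.600: state=(0.301, 0.361, 0.338)
t=1.700: state=(0.272, 0.359, 0.368)
t=1.800: state=(0.247, 0.355, 0.398)
t=1.900: state=(0.224, 0.348, 0.428)
t=2.000: state=(0.204, 0.339, 0.457)
t=2.060: state=(0.193, 0.333, 0.474)
compare at T: S=0.193, I=0.333, R=0.474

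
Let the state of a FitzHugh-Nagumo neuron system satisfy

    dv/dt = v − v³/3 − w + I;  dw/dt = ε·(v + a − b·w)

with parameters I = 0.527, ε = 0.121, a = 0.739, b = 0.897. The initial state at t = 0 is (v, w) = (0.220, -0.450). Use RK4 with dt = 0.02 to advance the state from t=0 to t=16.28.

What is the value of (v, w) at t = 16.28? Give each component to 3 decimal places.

t=0.000: state=(0.220, -0.450)
step 1 (dt=0.02): k1=(1.193, 0.165), k2=(1.203, 0.166), k3=(1.203, 0.166), k4=(1.213, 0.167); state += dt/6·(k1+2k2+2k3+k4)
t=0.020: state=(0.244, -0.447)
t=0.040: state=(0.269, -0.443)
t=0.060: state=(0.293, -0.440)
continuing one RK4 step at a time; state shown every 50 steps (Δt=1):
t=1.000: state=(1.593, -0.212)
t=2.000: state=(1.922, 0.106)
t=3.000: state=(1.840, 0.396)
t=4.000: state=(1.730, 0.645)
t=5.000: state=(1.615, 0.855)
t=6.000: state=(1.496, 1.030)
t=7.000: state=(1.369, 1.173)
t=8.000: state=(1.229, 1.286)
t=9.000: state=(1.066, 1.370)
t=10.000: state=(0.855, 1.425)
t=11.000: state=(0.528, 1.443)
t=12.000: state=(-0.152, 1.406)
t=13.000: state=(-1.470, 1.254)
t=14.000: state=(-1.922, 1.004)
t=15.000: state=(-1.874, 0.767)
t=16.000: state=(-1.790, 0.563)
t=16.280: state=(-1.766, 0.511)

(v, w) = (-1.766, 0.511)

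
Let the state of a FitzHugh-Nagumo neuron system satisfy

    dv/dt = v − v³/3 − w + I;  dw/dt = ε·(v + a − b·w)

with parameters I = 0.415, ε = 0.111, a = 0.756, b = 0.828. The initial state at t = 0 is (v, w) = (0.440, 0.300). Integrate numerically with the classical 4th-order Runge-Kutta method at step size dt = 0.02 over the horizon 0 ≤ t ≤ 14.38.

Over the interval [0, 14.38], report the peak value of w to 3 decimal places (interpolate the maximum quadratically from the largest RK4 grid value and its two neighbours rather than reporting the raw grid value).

t=0.000: state=(0.440, 0.300)
step 1 (dt=0.02): k1=(0.527, 0.105), k2=(0.530, 0.106), k3=(0.530, 0.106), k4=(0.533, 0.106); state += dt/6·(k1+2k2+2k3+k4)
t=0.020: state=(0.451, 0.302)
t=0.040: state=(0.461, 0.304)
t=0.060: state=(0.472, 0.306)
continuing one RK4 step at a time; state shown every 25 steps (Δt=0.5):
t=0.500: state=(0.740, 0.359)
t=1.000: state=(1.075, 0.433)
t=1.500: state=(1.348, 0.521)
t=2.000: state=(1.496, 0.617)
t=2.500: state=(1.542, 0.713)
t=3.000: state=(1.531, 0.805)
t=3.500: state=(1.493, 0.892)
t=4.000: state=(1.441, 0.973)
t=4.500: state=(1.380, 1.047)
t=5.000: state=(1.313, 1.114)
t=5.500: state=(1.240, 1.174)
t=6.000: state=(1.158, 1.227)
t=6.500: state=(1.067, 1.273)
t=7.000: state=(0.960, 1.312)
t=7.500: state=(0.831, 1.343)
t=8.000: state=(0.666, 1.365)
t=8.500: state=(0.437, 1.374)
t=9.000: state=(0.091, 1.369)
t=9.500: state=(-0.458, 1.339)
t=10.000: state=(-1.205, 1.275)
t=10.500: state=(-1.766, 1.176)
t=11.000: state=(-1.948, 1.063)
t=11.500: state=(-1.965, 0.949)
t=12.000: state=(-1.939, 0.842)
t=12.500: state=(-1.904, 0.741)
t=13.000: state=(-1.868, 0.646)
t=13.500: state=(-1.831, 0.558)
t=14.000: state=(-1.795, 0.475)
t=14.380: state=(-1.768, 0.417)
largest grid value and its neighbours: w(8.580)=1.37475, w(8.600)=1.37476, w(8.620)=1.37474
parabola through these three points peaks at t≈8.595 with w≈1.37476

max w = 1.375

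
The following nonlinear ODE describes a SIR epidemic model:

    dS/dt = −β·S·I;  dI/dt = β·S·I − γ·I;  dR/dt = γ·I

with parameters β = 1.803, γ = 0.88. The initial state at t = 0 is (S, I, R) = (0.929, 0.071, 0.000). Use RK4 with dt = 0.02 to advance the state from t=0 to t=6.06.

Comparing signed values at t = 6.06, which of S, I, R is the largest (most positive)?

largest component: R

t=0.000: state=(0.929, 0.071, 0.000)
step 1 (dt=0.02): k1=(-0.119, 0.056, 0.062), k2=(-0.120, 0.057, 0.063), k3=(-0.120, 0.057, 0.063), k4=(-0.121, 0.057, 0.063); state += dt/6·(k1+2k2+2k3+k4)
t=0.020: state=(0.927, 0.072, 0.001)
t=0.040: state=(0.924, 0.073, 0.003)
t=0.060: state=(0.922, 0.074, 0.004)
continuing one RK4 step at a time; state shown every 10 steps (Δt=0.2):
t=0.200: state=(0.904, 0.083, 0.014)
t=0.400: state=(0.875, 0.096, 0.029)
t=0.600: state=(0.843, 0.109, 0.047)
t=0.800: state=(0.809, 0.124, 0.068)
t=1.000: state=(0.771, 0.138, 0.091)
t=1.200: state=(0.732, 0.152, 0.116)
t=1.400: state=(0.691, 0.164, 0.144)
t=1.600: state=(0.650, 0.176, 0.174)
t=1.800: state=(0.609, 0.185, 0.206)
t=2.000: state=(0.569, 0.192, 0.239)
t=2.200: state=(0.531, 0.196, 0.273)
t=2.400: state=(0.494, 0.198, 0.308)
t=2.600: state=(0.460, 0.197, 0.343)
t=2.800: state=(0.429, 0.194, 0.377)
t=3.000: state=(0.400, 0.189, 0.411)
t=3.200: state=(0.374, 0.182, 0.443)
t=3.400: state=(0.351, 0.174, 0.475)
t=3.600: state=(0.330, 0.165, 0.505)
t=3.800: state=(0.312, 0.155, 0.533)
t=4.000: state=(0.295, 0.145, 0.559)
t=4.200: state=(0.281, 0.135, 0.584)
t=4.400: state=(0.268, 0.125, 0.607)
t=4.600: state=(0.257, 0.115, 0.628)
t=4.800: state=(0.247, 0.106, 0.648)
t=5.000: state=(0.238, 0.097, 0.665)
t=5.200: state=(0.230, 0.088, 0.682)
t=5.400: state=(0.223, 0.080, 0.697)
t=5.600: state=(0.217, 0.073, 0.710)
t=5.800: state=(0.211, 0.066, 0.722)
t=6.000: state=(0.207, 0.060, 0.733)
t=6.060: state=(0.205, 0.058, 0.737)
compare at T: S=0.205, I=0.058, R=0.737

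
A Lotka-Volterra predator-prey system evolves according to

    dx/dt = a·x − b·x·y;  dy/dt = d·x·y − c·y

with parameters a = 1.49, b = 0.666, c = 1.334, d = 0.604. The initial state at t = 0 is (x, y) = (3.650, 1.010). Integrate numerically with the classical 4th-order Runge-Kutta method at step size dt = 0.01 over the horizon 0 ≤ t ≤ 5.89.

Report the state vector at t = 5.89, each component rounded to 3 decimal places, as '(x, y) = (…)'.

t=0.000: state=(3.650, 1.010)
step 1 (dt=0.01): k1=(2.983, 0.879), k2=(2.985, 0.892), k3=(2.985, 0.892), k4=(2.986, 0.905); state += dt/6·(k1+2k2+2k3+k4)
t=0.010: state=(3.680, 1.019)
t=0.020: state=(3.710, 1.028)
t=0.030: state=(3.740, 1.038)
continuing one RK4 step at a time; state shown every 20 steps (Δt=0.2):
t=0.200: state=(4.237, 1.246)
t=0.400: state=(4.720, 1.642)
t=0.600: state=(4.916, 2.259)
t=0.800: state=(4.644, 3.099)
t=1.000: state=(3.898, 3.991)
t=1.200: state=(2.946, 4.622)
t=1.400: state=(2.109, 4.792)
t=1.600: state=(1.519, 4.558)
t=1.800: state=(1.148, 4.093)
t=2.000: state=(0.929, 3.549)
t=2.200: state=(0.809, 3.016)
t=2.400: state=(0.753, 2.537)
t=2.600: state=(0.745, 2.126)
t=2.800: state=(0.774, 1.784)
t=3.000: state=(0.838, 1.505)
t=3.200: state=(0.938, 1.283)
t=3.400: state=(1.078, 1.109)
t=3.600: state=(1.264, 0.978)
t=3.800: state=(1.505, 0.885)
t=4.000: state=(1.810, 0.827)
t=4.200: state=(2.188, 0.806)
t=4.400: state=(2.645, 0.826)
t=4.600: state=(3.179, 0.898)
t=4.800: state=(3.766, 1.046)
t=5.000: state=(4.344, 1.308)
t=5.200: state=(4.787, 1.743)
t=5.400: state=(4.904, 2.407)
t=5.600: state=(4.532, 3.277)
t=5.800: state=(3.718, 4.143)
t=5.890: state=(3.285, 4.445)

(x, y) = (3.285, 4.445)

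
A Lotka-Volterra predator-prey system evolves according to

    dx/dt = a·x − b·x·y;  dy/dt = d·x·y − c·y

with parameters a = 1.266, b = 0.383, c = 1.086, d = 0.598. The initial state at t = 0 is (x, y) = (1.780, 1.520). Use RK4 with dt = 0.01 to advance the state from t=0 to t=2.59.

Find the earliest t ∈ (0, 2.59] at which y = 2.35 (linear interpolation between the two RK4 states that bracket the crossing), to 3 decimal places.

t=0.000: state=(1.780, 1.520)
step 1 (dt=0.01): k1=(1.217, -0.033), k2=(1.222, -0.027), k3=(1.222, -0.027), k4=(1.226, -0.022); state += dt/6·(k1+2k2+2k3+k4)
t=0.010: state=(1.792, 1.520)
t=0.020: state=(1.805, 1.520)
t=0.030: state=(1.817, 1.520)
continuing one RK4 step at a time; state shown every 10 steps (Δt=0.1):
t=0.100: state=(1.906, 1.522)
t=0.200: state=(2.040, 1.537)
t=0.300: state=(2.182, 1.564)
t=0.400: state=(2.331, 1.606)
t=0.500: state=(2.485, 1.664)
t=0.600: state=(2.643, 1.740)
t=0.700: state=(2.801, 1.836)
t=0.800: state=(2.957, 1.957)
t=0.900: state=(3.105, 2.104)
t=1.000: state=(3.240, 2.282)
t=1.030: state=(3.277, 2.342)
next step: t=1.040: state=(3.289, 2.363) — y has crossed 2.35
linear interpolation between t=1.030 (2.34234) and t=1.040 (2.36299) → t≈1.034

t = 1.034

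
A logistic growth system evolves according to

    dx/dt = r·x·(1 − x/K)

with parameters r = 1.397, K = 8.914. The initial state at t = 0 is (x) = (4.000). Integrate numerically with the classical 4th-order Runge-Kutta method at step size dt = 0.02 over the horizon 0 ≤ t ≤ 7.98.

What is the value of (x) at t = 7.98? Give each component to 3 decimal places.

(x) = (8.914)

t=0.000: state=(4.000)
step 1 (dt=0.02): k1=(3.080), k2=(3.085), k3=(3.085), k4=(3.089); state += dt/6·(k1+2k2+2k3+k4)
t=0.020: state=(4.062)
t=0.040: state=(4.124)
t=0.060: state=(4.186)
continuing one RK4 step at a time; state shown every 25 steps (Δt=0.5):
t=0.500: state=(5.533)
t=1.000: state=(6.837)
t=1.500: state=(7.744)
t=2.000: state=(8.291)
t=2.500: state=(8.593)
t=3.000: state=(8.751)
t=3.500: state=(8.832)
t=4.000: state=(8.873)
t=4.500: state=(8.894)
t=5.000: state=(8.904)
t=5.500: state=(8.909)
t=6.000: state=(8.911)
t=6.500: state=(8.913)
t=7.000: state=(8.913)
t=7.500: state=(8.914)
t=7.980: state=(8.914)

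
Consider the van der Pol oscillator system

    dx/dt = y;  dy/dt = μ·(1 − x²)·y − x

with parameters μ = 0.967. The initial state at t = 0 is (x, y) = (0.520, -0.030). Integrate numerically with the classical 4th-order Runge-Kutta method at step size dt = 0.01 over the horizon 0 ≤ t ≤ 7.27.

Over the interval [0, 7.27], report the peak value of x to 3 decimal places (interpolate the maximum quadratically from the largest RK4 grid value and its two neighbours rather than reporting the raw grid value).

max x = 1.942

t=0.000: state=(0.520, -0.030)
step 1 (dt=0.01): k1=(-0.030, -0.541), k2=(-0.033, -0.543), k3=(-0.033, -0.543), k4=(-0.035, -0.545); state += dt/6·(k1+2k2+2k3+k4)
t=0.010: state=(0.520, -0.035)
t=0.020: state=(0.519, -0.041)
t=0.030: state=(0.519, -0.046)
continuing one RK4 step at a time; state shown every 25 steps (Δt=0.25):
t=0.250: state=(0.495, -0.176)
t=0.500: state=(0.431, -0.341)
t=0.750: state=(0.323, -0.526)
t=1.000: state=(0.166, -0.730)
t=1.250: state=(-0.043, -0.947)
t=1.500: state=(-0.306, -1.150)
t=1.750: state=(-0.611, -1.266)
t=2.000: state=(-0.924, -1.195)
t=2.250: state=(-1.190, -0.898)
t=2.500: state=(-1.362, -0.472)
t=2.750: state=(-1.427, -0.062)
t=3.000: state=(-1.400, 0.267)
t=3.250: state=(-1.300, 0.526)
t=3.500: state=(-1.139, 0.756)
t=3.750: state=(-0.920, 1.001)
t=4.000: state=(-0.634, 1.305)
t=4.250: state=(-0.260, 1.704)
t=4.500: state=(0.225, 2.170)
t=4.750: state=(0.810, 2.441)
t=5.000: state=(1.387, 2.033)
t=5.250: state=(1.777, 1.060)
t=5.500: state=(1.931, 0.230)
t=5.750: state=(1.924, -0.235)
t=6.000: state=(1.831, -0.480)
t=6.250: state=(1.691, -0.636)
t=6.500: state=(1.515, -0.770)
t=6.750: state=(1.304, -0.921)
t=7.000: state=(1.050, -1.121)
t=7.250: state=(0.737, -1.404)
t=7.270: state=(0.709, -1.431)
largest grid value and its neighbours: x(5.590)=1.94196, x(5.600)=1.94212, x(5.610)=1.94209
parabola through these three points peaks at t≈5.603 with x≈1.94213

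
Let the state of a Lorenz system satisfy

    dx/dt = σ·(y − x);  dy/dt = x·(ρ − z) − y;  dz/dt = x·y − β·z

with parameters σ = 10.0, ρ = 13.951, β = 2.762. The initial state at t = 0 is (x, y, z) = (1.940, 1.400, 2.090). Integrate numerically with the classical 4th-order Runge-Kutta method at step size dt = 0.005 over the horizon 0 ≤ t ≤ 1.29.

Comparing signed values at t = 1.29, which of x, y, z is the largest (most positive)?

t=0.000: state=(1.940, 1.400, 2.090)
step 1 (dt=0.005): k1=(-5.400, 21.610, -3.057), k2=(-4.725, 21.411, -2.950), k3=(-4.747, 21.431, -2.950), k4=(-4.091, 21.250, -2.844); state += dt/6·(k1+2k2+2k3+k4)
t=0.005: state=(1.916, 1.507, 2.075)
t=0.010: state=(1.899, 1.613, 2.062)
t=0.015: state=(1.888, 1.717, 2.049)
continuing one RK4 step at a time; state shown every 10 steps (Δt=0.05):
t=0.050: state=(1.950, 2.438, 1.992)
t=0.100: state=(2.375, 3.563, 2.036)
t=0.150: state=(3.129, 4.958, 2.320)
t=0.200: state=(4.213, 6.727, 3.024)
t=0.250: state=(5.646, 8.853, 4.434)
t=0.300: state=(7.384, 11.057, 6.919)
t=0.350: state=(9.199, 12.612, 10.682)
t=0.400: state=(10.580, 12.454, 15.223)
t=0.450: state=(10.877, 10.081, 19.033)
t=0.500: state=(9.808, 6.490, 20.624)
t=0.550: state=(7.801, 3.369, 19.968)
t=0.600: state=(5.620, 1.511, 18.129)
t=0.650: state=(3.807, 0.713, 16.020)
t=0.700: state=(2.533, 0.508, 14.039)
t=0.750: state=(1.743, 0.562, 12.279)
t=0.800: state=(1.308, 0.712, 10.739)
t=0.850: state=(1.113, 0.903, 9.399)
t=0.900: state=(1.078, 1.132, 8.238)
t=0.950: state=(1.157, 1.414, 7.241)
t=1.000: state=(1.332, 1.777, 6.399)
t=1.050: state=(1.605, 2.255, 5.712)
t=1.100: state=(1.989, 2.888, 5.190)
t=1.150: state=(2.514, 3.725, 4.868)
t=1.200: state=(3.214, 4.814, 4.811)
t=1.250: state=(4.126, 6.185, 5.135)
t=1.290: state=(5.027, 7.467, 5.783)
compare at T: x=5.027, y=7.467, z=5.783

largest component: y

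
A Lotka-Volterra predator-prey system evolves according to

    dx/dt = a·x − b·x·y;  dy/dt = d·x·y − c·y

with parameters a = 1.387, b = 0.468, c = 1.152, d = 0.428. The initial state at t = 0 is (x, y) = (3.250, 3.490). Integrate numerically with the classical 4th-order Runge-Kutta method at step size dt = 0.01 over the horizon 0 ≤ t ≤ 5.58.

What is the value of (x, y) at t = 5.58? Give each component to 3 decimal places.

(x, y) = (2.688, 3.748)

t=0.000: state=(3.250, 3.490)
step 1 (dt=0.01): k1=(-0.801, 0.834), k2=(-0.806, 0.829), k3=(-0.806, 0.829), k4=(-0.811, 0.824); state += dt/6·(k1+2k2+2k3+k4)
t=0.010: state=(3.242, 3.498)
t=0.020: state=(3.234, 3.506)
t=0.030: state=(3.226, 3.515)
continuing one RK4 step at a time; state shown every 20 steps (Δt=0.2):
t=0.200: state=(3.072, 3.634)
t=0.400: state=(2.872, 3.722)
t=0.600: state=(2.670, 3.748)
t=0.800: state=(2.485, 3.711)
t=1.000: state=(2.326, 3.620)
t=1.200: state=(2.200, 3.489)
t=1.400: state=(2.110, 3.331)
t=1.600: state=(2.055, 3.161)
t=1.800: state=(2.033, 2.990)
t=2.000: state=(2.044, 2.827)
t=2.200: state=(2.085, 2.679)
t=2.400: state=(2.155, 2.550)
t=2.600: state=(2.251, 2.445)
t=2.800: state=(2.372, 2.367)
t=3.000: state=(2.515, 2.317)
t=3.200: state=(2.675, 2.297)
t=3.400: state=(2.846, 2.311)
t=3.600: state=(3.020, 2.359)
t=3.800: state=(3.184, 2.444)
t=4.000: state=(3.325, 2.565)
t=4.200: state=(3.427, 2.721)
t=4.400: state=(3.476, 2.905)
t=4.600: state=(3.463, 3.106)
t=4.800: state=(3.385, 3.309)
t=5.000: state=(3.248, 3.492)
t=5.200: state=(3.070, 3.635)
t=5.400: state=(2.870, 3.723)
t=5.580: state=(2.688, 3.748)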